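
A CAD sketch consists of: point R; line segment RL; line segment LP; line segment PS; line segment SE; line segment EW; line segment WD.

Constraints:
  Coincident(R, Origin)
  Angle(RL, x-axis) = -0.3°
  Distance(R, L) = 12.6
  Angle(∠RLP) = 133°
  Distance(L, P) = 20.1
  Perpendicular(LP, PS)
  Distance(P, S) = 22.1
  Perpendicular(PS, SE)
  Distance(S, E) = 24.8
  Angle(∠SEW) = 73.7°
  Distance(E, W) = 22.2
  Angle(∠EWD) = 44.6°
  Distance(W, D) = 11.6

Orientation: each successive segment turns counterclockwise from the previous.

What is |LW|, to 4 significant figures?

1.724

R is at the origin; RL runs at -0.3° with length 12.6, so L = (12.60, -0.06597). ∠RLP = 133.0° gives LP at 46.70° from the x-axis; with |LP| = 20.1, P = (26.38, 14.56). The perpendicularity gives PS at right angles to LP, so PS runs at 136.7°; with |PS| = 22.1, S = (10.30, 29.72). PS ⟂ SE, so SE runs at -133.3°; with |SE| = 24.8, E = (-6.707, 11.67). ∠SEW = 73.7° gives EW at -27.00° from the x-axis; with |EW| = 22.2, W = (13.07, 1.591). Then |LW| = |W − L| = 1.724.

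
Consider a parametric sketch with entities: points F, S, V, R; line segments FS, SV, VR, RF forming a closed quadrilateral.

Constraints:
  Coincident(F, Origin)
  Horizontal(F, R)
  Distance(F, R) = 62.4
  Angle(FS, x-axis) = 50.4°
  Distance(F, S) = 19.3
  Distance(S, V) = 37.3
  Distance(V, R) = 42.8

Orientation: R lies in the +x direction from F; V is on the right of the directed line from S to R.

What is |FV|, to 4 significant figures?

31.99

Checks: |SV| = 37.30 ✓; |VR| = 42.80 ✓.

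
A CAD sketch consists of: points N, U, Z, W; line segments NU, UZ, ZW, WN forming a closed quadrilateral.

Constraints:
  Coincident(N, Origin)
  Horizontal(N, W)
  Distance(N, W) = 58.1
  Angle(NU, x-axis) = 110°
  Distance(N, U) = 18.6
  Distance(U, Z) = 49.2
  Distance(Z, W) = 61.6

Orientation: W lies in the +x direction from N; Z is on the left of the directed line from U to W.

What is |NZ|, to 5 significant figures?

59.935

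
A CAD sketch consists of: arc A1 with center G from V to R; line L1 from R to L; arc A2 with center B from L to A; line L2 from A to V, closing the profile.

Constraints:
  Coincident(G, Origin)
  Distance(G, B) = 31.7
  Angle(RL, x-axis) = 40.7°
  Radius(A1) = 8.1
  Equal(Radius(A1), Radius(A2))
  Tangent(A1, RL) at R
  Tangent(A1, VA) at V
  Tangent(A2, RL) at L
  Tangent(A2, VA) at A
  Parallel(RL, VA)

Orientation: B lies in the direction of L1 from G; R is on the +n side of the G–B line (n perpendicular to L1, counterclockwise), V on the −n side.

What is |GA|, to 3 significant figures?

32.7

Tangency of A1 to both parallel lines with radius 8.1 puts R and V at G ± 8.1·n: R = (-5.28, 6.14), V = (5.28, -6.14). Equal radii place L and A the same way about B: L = B + 8.1·n = (18.8, 26.8), A = B − 8.1·n = (29.3, 14.5). Then |GA| = |A − G| = 32.7.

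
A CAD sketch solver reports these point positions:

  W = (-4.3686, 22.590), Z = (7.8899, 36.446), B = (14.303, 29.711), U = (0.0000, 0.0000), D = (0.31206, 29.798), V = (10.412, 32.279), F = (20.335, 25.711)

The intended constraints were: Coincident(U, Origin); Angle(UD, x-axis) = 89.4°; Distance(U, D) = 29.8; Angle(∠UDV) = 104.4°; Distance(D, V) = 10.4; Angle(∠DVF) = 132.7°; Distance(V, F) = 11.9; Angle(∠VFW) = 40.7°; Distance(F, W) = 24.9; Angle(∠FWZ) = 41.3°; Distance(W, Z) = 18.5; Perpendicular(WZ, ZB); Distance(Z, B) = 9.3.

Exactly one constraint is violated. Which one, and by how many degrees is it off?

Perpendicular(WZ, ZB) — off by 4.90°.

U = (0.00, 0.00) ✓; UD at 89.40° ✓; |UD| = 29.80 ✓; ∠UDV = 104.4° ✓; |DV| = 10.40 ✓; ∠DVF = 132.7° ✓; |VF| = 11.90 ✓; ∠VFW = 40.70° ✓; |FW| = 24.90 ✓; ∠FWZ = 41.30° ✓; |WZ| = 18.50 ✓; ∠(WZ, ZB) = 94.90° ✗; |ZB| = 9.300 ✓.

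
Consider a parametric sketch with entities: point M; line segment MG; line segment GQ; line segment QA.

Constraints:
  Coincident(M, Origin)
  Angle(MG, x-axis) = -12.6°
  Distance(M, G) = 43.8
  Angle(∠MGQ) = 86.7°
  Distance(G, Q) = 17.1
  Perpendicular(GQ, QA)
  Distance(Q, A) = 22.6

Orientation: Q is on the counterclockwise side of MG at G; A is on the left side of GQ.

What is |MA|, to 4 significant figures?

25.67

M is at the origin; MG runs at -12.6° with length 43.8, so G = 43.8·(cos -12.6°, sin -12.6°) = (42.75, -9.555). ∠MGQ = 86.7°, so GQ runs at -12.6° + (180° − 86.7°) = 80.70° from the x-axis; with |GQ| = 17.1, Q = G + 17.1·(cos 80.70°, sin 80.70°) = (45.51, 7.321). GQ is perpendicular to QA; with |QA| = 22.6 on the left of GQ, A = Q + 22.6·(-0.9869, 0.1616) = (23.21, 10.97). Then |MA| = |A − M| = 25.67.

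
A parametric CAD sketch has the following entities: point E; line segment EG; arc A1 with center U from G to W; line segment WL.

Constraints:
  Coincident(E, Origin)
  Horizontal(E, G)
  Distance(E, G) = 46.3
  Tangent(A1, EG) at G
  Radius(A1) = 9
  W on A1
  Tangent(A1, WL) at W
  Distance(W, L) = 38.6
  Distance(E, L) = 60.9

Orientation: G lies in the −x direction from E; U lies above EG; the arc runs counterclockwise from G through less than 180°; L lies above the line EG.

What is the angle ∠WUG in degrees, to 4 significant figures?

90.79°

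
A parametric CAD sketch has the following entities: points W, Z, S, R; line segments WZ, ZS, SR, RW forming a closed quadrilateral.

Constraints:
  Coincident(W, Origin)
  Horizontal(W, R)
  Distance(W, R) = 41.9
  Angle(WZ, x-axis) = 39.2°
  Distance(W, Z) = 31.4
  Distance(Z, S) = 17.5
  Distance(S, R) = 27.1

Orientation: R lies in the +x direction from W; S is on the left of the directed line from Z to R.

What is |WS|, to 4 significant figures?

48.52

W is at the origin; W and R share the same y with |WR| = 41.9 and R in +x, so R = (41.9, 0). WZ runs at 39.2° with |WZ| = 31.4, so Z = (24.33, 19.85). S is determined by |ZS| = 17.5 and |SR| = 27.1 together: it lies at the intersection of circle(Z, 17.5) and circle(R, 27.1). With |ZR| = 26.50, the foot of the radical line on ZR is 5.174 from Z and the perpendicular offset is √(17.5² − 5.174²) = 16.72. Taking the left-of-ZR solution: S = (40.28, 27.05).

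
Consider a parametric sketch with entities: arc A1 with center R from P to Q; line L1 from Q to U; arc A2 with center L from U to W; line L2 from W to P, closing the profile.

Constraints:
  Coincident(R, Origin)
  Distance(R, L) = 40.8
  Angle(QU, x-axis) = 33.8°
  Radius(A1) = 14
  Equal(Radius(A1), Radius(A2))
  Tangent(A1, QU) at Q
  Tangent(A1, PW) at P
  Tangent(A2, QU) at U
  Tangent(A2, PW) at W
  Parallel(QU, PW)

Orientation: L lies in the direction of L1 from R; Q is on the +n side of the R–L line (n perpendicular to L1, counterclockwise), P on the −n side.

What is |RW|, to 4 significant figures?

43.14

Tangency of A1 to both parallel lines with radius 14.0 puts Q and P at R ± 14.0·n: Q = (-7.788, 11.63), P = (7.788, -11.63). Equal radii place U and W the same way about L: U = L + 14.0·n = (26.12, 34.33), W = L − 14.0·n = (41.69, 11.06). Then |RW| = |W − R| = 43.14.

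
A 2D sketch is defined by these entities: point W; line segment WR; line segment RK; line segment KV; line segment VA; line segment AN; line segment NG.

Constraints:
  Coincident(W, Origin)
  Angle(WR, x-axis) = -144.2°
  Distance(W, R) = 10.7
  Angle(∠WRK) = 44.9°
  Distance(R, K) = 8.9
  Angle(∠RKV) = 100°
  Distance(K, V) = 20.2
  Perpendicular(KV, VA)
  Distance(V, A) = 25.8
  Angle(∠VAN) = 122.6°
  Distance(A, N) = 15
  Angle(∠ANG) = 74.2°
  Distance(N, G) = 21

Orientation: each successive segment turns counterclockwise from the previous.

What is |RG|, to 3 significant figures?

5.86

W is at the origin; WR runs at -144.2° with length 10.7, so R = (-8.68, -6.26). ∠WRK = 44.9° gives RK at -9.10° from the x-axis; with |RK| = 8.9, K = (0.110, -7.67). ∠RKV = 100.0° gives KV at 70.9° from the x-axis; with |KV| = 20.2, V = (6.72, 11.4). KV ⟂ VA, so VA runs at 161°; with |VA| = 25.8, A = (-17.7, 19.9). ∠VAN = 122.6° gives AN at -142° from the x-axis; with |AN| = 15.0, N = (-29.4, 10.6). ∠ANG = 74.2° gives NG at -35.9° from the x-axis; with |NG| = 21.0, G = (-12.4, -1.75). Then |RG| = |G − R| = 5.86.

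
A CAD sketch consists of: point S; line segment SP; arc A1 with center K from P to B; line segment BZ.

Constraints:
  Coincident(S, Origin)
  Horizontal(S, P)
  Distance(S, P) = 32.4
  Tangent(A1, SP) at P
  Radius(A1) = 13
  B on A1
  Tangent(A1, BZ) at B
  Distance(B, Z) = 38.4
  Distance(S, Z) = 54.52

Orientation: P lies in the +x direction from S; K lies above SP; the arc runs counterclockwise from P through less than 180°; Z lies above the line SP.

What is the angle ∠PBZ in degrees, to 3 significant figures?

116°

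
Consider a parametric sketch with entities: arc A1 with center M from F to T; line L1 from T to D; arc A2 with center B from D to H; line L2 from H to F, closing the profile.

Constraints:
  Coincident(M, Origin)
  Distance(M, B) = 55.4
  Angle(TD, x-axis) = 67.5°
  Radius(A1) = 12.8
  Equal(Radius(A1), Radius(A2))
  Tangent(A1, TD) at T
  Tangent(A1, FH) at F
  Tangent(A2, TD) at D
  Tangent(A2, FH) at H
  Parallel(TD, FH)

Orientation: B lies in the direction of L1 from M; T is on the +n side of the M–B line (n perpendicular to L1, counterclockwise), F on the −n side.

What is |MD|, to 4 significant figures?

56.86

Tangency of A1 to both parallel lines with radius 12.8 puts T and F at M ± 12.8·n: T = (-11.83, 4.898), F = (11.83, -4.898). Equal radii place D and H the same way about B: D = B + 12.8·n = (9.375, 56.08), H = B − 12.8·n = (33.03, 46.28). Then |MD| = |D − M| = 56.86.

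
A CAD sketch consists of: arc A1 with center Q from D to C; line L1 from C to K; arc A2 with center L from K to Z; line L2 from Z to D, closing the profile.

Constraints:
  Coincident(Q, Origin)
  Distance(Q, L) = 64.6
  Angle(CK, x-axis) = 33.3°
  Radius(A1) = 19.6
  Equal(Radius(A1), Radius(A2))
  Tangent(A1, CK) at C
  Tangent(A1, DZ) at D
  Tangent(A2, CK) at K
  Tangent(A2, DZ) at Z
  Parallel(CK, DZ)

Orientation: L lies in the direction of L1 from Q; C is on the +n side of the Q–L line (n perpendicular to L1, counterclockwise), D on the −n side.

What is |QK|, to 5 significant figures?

67.508

The slot axis is L1's direction at 33.3°, so u = (cos 33.3°, sin 33.3°) = (0.83581, 0.54902) and n = (−sin 33.3°, cos 33.3°) = (-0.54902, 0.83581). Q is at the origin and L lies 64.6 along u from Q, so L = 64.6·u = (53.993, 35.467). Tangency of A1 to both parallel lines with radius 19.6 puts C and D at Q ± 19.6·n: C = (-10.761, 16.382), D = (10.761, -16.382). Equal radii place K and Z the same way about L: K = L + 19.6·n = (43.232, 51.849), Z = L − 19.6·n = (64.754, 19.085). Then |QK| = |K − Q| = 67.508.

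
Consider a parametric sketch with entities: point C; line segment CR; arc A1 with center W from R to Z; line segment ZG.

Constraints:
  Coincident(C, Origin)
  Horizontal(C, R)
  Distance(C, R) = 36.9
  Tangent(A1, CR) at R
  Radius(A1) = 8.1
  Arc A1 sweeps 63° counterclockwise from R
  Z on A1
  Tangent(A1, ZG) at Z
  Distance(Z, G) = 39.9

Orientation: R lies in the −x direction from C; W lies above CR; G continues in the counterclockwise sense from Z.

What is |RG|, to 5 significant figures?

47.324

C is at the origin; CR is horizontal with |CR| = 36.9 and R on the −x side, so R = (-36.900, 0.0000). The tangent condition forces WR to be normal to CR, so W = R + (0, 8.1) = (-36.900, 8.1000). On A1, R sits at bearing -90° from W; a 63° counterclockwise sweep puts Z at bearing -27°, so Z = W + 8.1·(cos -27°, sin -27°) = (-29.683, 4.4227). Since A1 is tangent to ZG there, WZ ⟂ ZG, so ZG runs along (−sin -27°, cos -27°); with |ZG| = 39.9, G = (-11.569, 39.974). Then |RG| = |G − R| = 47.324.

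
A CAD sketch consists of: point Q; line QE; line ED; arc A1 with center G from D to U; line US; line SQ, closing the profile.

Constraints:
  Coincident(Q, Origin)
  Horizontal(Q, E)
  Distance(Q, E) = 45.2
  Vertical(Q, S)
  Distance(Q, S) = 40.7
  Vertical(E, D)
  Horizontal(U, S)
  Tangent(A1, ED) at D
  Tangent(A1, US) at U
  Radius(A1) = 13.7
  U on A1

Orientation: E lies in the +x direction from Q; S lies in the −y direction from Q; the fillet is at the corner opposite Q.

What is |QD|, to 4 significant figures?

52.65

Q is at the origin; QE is horizontal with |QE| = 45.2 and E on the +x side, so E = (45.20, 0.000). Q and S share the same x with |QS| = 40.7 and S on the −y side, so S = (0.000, -40.70). The virtual corner opposite Q is at (45.20, -40.70). A1 meets ED tangentially, so GD is at right angles to ED and A1 meets US tangentially, so GU is at right angles to US, with radius 13.7, so the center G sits 13.7 in from both sides at G = (31.50, -27.00). That places the tangent points at D = (45.20, -27.00) on ED and U = (31.50, -40.70) on US. Then |QD| = |D − Q| = 52.65.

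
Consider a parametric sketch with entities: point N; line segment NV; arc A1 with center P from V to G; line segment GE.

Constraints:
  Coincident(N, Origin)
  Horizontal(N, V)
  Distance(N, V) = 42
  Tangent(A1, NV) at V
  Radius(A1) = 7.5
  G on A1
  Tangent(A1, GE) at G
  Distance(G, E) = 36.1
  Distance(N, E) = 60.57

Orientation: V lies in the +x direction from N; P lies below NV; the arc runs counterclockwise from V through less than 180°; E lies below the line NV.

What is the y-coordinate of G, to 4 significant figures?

-8.874

Checks: |PG| = 7.500 ✓; ∠(PG, GE) = 90.00° ✓; |GE| = 36.10 ✓; |NE| = 60.57 ✓.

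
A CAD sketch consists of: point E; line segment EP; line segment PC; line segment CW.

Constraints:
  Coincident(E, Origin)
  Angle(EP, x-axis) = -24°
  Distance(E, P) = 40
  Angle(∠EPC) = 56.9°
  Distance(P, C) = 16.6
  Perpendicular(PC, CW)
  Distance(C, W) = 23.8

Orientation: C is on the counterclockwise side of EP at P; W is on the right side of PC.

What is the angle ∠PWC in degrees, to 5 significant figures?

34.895°

E is at the origin; EP runs at -24.0° with length 40.0, so P = 40.0·(cos -24.0°, sin -24.0°) = (36.542, -16.269). ∠EPC = 56.9°, so PC runs at -24.0° + (180° − 56.9°) = 99.100° from the x-axis; with |PC| = 16.6, C = P + 16.6·(cos 99.100°, sin 99.100°) = (33.916, 0.12160). PC is perpendicular to CW; with |CW| = 23.8 on the right of PC, W = C + 23.8·(0.98741, 0.15816) = (57.417, 3.8858). Then cos ∠PWC = WP·WC / (|WP||WC|), giving 34.895°.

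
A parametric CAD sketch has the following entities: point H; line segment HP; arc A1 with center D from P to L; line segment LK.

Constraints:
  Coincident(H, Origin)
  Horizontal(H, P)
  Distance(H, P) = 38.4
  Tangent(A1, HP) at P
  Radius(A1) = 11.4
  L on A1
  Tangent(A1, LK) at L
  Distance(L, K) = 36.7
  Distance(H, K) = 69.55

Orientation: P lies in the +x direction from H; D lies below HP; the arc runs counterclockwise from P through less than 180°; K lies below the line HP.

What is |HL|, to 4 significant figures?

34.24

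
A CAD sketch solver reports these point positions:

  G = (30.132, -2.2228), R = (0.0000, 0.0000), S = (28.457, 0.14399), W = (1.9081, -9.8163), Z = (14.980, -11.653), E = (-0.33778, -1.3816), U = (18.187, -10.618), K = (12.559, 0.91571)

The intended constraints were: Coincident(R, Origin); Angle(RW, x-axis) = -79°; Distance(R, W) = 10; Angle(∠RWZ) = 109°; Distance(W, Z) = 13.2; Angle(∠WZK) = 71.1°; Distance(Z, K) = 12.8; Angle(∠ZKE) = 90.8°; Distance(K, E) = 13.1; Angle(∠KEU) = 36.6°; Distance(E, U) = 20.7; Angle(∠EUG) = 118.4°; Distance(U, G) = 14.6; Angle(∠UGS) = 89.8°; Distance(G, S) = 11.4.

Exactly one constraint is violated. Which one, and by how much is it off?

Distance(G, S) = 11.4 — off by 8.50.

R = (0.00, 0.00) ✓; RW at -79.00° ✓; |RW| = 10.00 ✓; ∠RWZ = 109.0° ✓; |WZ| = 13.20 ✓; ∠WZK = 71.10° ✓; |ZK| = 12.80 ✓; ∠ZKE = 90.80° ✓; |KE| = 13.10 ✓; ∠KEU = 36.60° ✓; |EU| = 20.70 ✓; ∠EUG = 118.4° ✓; |UG| = 14.60 ✓; ∠UGS = 89.81° ✓; |GS| = 2.900 ✗.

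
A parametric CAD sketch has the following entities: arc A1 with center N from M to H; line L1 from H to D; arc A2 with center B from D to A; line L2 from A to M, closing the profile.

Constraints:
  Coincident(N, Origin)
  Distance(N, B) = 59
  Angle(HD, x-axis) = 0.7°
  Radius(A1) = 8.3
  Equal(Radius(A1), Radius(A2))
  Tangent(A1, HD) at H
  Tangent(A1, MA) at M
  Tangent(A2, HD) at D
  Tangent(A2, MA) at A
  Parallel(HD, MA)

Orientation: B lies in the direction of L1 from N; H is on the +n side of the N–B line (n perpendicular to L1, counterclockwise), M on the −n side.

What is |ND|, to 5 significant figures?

59.581

The slot axis is L1's direction at 0.7°, so u = (cos 0.7°, sin 0.7°) = (0.99993, 0.012217) and n = (−sin 0.7°, cos 0.7°) = (-0.012217, 0.99993). N is at the origin and B lies 59.0 along u from N, so B = 59.0·u = (58.996, 0.72080). Tangency of A1 to both parallel lines with radius 8.3 puts H and M at N ± 8.3·n: H = (-0.10140, 8.2994), M = (0.10140, -8.2994). Equal radii place D and A the same way about B: D = B + 8.3·n = (58.894, 9.0202), A = B − 8.3·n = (59.097, -7.5786). Then |ND| = |D − N| = 59.581.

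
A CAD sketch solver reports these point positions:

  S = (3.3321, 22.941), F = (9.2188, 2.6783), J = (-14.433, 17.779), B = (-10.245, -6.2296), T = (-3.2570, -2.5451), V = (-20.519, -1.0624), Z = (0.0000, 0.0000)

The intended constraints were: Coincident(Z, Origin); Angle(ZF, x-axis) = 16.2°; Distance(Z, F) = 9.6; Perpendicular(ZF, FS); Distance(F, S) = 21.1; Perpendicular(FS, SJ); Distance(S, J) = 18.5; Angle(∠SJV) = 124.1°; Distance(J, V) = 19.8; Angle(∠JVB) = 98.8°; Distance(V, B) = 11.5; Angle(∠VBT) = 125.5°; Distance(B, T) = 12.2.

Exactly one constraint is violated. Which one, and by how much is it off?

Distance(B, T) = 12.2 — off by 4.30.

Z = (0.00, 0.00) ✓; ZF at 16.20° ✓; |ZF| = 9.600 ✓; ∠(ZF, FS) = 90.00° ✓; |FS| = 21.10 ✓; ∠(FS, SJ) = 90.00° ✓; |SJ| = 18.50 ✓; ∠SJV = 124.1° ✓; |JV| = 19.80 ✓; ∠JVB = 98.80° ✓; |VB| = 11.50 ✓; ∠VBT = 125.5° ✓; |BT| = 7.900 ✗.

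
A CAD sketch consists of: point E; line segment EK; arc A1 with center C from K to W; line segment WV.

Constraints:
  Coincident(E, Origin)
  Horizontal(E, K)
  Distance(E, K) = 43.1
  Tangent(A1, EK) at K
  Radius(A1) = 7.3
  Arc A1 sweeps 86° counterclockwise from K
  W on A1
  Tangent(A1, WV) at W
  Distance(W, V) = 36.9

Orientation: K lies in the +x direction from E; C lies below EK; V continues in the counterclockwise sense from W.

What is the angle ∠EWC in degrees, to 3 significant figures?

173°

E is at the origin; EK is horizontal with |EK| = 43.1 and K on the +x side, so K = (43.1, 0.00). A1 meets EK tangentially, so CK is at right angles to EK, so C = K + (0, -7.3) = (43.1, -7.30). On A1, K sits at bearing 90° from C; an 86° counterclockwise sweep puts W at bearing 176°, so W = C + 7.3·(cos 176°, sin 176°) = (35.8, -6.79). Then cos ∠EWC = WE·WC / (|WE||WC|), giving 173°.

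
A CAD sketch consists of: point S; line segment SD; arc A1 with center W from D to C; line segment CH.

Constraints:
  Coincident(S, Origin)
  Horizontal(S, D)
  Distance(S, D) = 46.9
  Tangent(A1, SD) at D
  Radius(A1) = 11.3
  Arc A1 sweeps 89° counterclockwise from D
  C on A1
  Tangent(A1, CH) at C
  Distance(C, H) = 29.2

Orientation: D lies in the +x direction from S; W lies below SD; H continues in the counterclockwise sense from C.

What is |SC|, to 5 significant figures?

37.293

S is at the origin; S and D share the same y with |SD| = 46.9 and D on the +x side, so D = (46.900, 0.0000). Tangency of A1 to SD means the radius WD is perpendicular to SD, so W = D + (0, -11.3) = (46.900, -11.300). On A1, D sits at bearing 90° from W; an 89° counterclockwise sweep puts C at bearing 179°, so C = W + 11.3·(cos 179°, sin 179°) = (35.602, -11.103). Then |SC| = |C − S| = 37.293.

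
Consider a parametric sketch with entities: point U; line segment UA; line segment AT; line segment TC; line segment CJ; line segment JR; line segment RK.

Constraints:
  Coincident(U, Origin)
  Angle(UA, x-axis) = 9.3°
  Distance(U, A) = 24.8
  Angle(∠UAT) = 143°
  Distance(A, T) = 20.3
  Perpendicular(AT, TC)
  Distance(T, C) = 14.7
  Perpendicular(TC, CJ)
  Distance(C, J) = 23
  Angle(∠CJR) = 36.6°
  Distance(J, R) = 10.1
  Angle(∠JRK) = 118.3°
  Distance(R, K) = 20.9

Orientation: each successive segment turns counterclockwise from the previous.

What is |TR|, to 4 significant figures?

17.24

U is at the origin; UA runs at 9.3° with length 24.8, so A = (24.47, 4.008). ∠UAT = 143.0° gives AT at 46.30° from the x-axis; with |AT| = 20.3, T = (38.50, 18.68). The perpendicularity gives TC at right angles to AT, so TC runs at 136.3°; with |TC| = 14.7, C = (27.87, 28.84). TC is perpendicular to CJ, so CJ runs at -133.7°; with |CJ| = 23.0, J = (11.98, 12.21). ∠CJR = 36.6° gives JR at 9.700° from the x-axis; with |JR| = 10.1, R = (21.94, 13.91). Then |TR| = |R − T| = 17.24.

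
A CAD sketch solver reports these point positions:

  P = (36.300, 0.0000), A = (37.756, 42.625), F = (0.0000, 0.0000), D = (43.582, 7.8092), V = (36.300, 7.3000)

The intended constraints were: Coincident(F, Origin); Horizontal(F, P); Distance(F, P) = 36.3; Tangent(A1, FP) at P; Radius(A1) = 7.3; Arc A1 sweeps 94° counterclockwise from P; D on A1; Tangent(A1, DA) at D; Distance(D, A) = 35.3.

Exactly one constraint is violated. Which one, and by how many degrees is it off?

Tangent(A1, DA) at D — off by 5.50°.

F = (0.00, 0.00) ✓; F.y = 0.00, P.y = 0.00 ✓; |FP| = 36.30 ✓; ∠(VP, PF) = 90.00° ✓; |VP| = 7.300 ✓; bearing(V→D) − bearing(V→P) = 94.00° ✓; |VD| = 7.300 ✓; ∠(VD, DA) = 84.50° ✗; |DA| = 35.30 ✓.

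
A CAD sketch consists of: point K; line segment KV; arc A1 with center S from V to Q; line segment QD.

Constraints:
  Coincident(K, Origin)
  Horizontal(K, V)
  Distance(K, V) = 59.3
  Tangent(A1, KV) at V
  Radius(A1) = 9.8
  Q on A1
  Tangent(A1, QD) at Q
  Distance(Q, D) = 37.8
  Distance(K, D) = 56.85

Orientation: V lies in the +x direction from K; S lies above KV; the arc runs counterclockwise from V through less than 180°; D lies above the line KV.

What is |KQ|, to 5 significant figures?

68.049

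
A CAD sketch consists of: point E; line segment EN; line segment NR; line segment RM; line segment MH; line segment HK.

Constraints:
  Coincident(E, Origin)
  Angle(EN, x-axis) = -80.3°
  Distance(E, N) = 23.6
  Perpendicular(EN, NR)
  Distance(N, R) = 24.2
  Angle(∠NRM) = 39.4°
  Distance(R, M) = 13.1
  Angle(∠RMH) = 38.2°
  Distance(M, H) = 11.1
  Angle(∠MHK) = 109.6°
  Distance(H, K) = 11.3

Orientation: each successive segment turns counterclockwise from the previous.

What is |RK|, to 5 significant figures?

5.2530

E is at the origin; EN runs at -80.3° with length 23.6, so N = (3.9763, -23.263). EN is perpendicular to NR, so NR runs at 9.7000°; with |NR| = 24.2, R = (27.830, -19.185). ∠NRM = 39.4° gives RM at 150.30° from the x-axis; with |RM| = 13.1, M = (16.451, -12.695). ∠RMH = 38.2° gives MH at -67.900° from the x-axis; with |MH| = 11.1, H = (20.627, -22.979). ∠MHK = 109.6° gives HK at 2.5000° from the x-axis; with |HK| = 11.3, K = (31.917, -22.486). Then |RK| = |K − R| = 5.2530.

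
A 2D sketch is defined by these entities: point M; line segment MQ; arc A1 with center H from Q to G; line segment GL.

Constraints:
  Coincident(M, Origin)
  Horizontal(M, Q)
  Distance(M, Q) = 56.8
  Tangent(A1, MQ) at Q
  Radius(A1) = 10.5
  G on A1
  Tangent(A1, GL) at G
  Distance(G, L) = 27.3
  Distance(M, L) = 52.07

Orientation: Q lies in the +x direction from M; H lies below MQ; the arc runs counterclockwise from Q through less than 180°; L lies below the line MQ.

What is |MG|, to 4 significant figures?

47.31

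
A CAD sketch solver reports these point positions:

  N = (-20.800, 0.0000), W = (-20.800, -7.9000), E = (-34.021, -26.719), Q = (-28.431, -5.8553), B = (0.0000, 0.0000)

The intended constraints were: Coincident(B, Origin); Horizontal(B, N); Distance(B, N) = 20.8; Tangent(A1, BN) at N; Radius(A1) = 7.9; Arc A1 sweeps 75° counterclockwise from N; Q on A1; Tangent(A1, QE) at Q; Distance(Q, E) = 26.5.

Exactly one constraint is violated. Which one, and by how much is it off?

Distance(Q, E) = 26.5 — off by 4.90.

B = (0.00, 0.00) ✓; B.y = 0.00, N.y = 0.00 ✓; |BN| = 20.80 ✓; ∠(WN, NB) = 90.00° ✓; |WN| = 7.900 ✓; bearing(W→Q) − bearing(W→N) = 75.00° ✓; |WQ| = 7.900 ✓; ∠(WQ, QE) = 90.00° ✓; |QE| = 21.60 ✗.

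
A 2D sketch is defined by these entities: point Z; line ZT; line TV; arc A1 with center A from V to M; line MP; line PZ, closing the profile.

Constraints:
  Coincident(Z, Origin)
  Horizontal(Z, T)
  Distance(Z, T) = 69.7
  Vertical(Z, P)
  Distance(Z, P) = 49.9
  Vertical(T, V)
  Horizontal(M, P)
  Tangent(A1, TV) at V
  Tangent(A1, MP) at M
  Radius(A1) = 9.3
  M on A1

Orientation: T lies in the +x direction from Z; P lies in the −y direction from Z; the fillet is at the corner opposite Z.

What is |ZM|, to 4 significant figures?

78.35

Z is at the origin; ZT is horizontal with |ZT| = 69.7 and T on the +x side, so T = (69.70, 0.000). ZP is vertical with |ZP| = 49.9 and P on the −y side, so P = (0.000, -49.90). The virtual corner opposite Z is at (69.70, -49.90). A1 meets TV tangentially, so AV is at right angles to TV and tangency of A1 to MP means the radius AM is perpendicular to MP, with radius 9.3, so the center A sits 9.3 in from both sides at A = (60.40, -40.60). That places the tangent points at V = (69.70, -40.60) on TV and M = (60.40, -49.90) on MP. Then |ZM| = |M − Z| = 78.35.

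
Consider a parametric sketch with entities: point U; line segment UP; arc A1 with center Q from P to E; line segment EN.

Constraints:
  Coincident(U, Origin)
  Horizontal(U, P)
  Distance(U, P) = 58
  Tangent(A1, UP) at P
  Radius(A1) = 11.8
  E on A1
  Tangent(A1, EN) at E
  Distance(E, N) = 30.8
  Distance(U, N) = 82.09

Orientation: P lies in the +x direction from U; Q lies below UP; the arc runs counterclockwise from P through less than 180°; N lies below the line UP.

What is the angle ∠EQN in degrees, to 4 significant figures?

69.04°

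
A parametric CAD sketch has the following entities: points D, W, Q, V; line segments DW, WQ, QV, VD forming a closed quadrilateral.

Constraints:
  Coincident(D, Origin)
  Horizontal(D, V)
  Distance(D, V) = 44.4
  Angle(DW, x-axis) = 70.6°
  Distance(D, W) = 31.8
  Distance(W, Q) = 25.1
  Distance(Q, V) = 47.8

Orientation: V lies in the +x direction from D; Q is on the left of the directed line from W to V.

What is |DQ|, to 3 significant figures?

54.7

Checks: |WQ| = 25.10 ✓; |QV| = 47.80 ✓.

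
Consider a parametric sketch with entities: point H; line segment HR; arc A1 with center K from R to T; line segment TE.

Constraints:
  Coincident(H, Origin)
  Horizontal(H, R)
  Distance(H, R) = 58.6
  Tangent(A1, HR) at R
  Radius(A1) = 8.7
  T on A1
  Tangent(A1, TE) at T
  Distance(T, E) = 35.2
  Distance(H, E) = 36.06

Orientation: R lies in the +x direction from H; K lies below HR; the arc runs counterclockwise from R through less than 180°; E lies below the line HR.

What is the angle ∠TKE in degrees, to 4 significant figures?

76.12°

H is at the origin; H and R share the same y with |HR| = 58.6 and R on the +x side, so R = (58.60, 0.000). The tangent condition forces KR to be normal to HR, so K = R + (0, -8.7) = (58.60, -8.700). Since KT ⟂ TE (tangency), |KE| = √(8.7² + 35.2²) = 36.26 regardless of where T sits on A1. So E lies on both circle(H, 36.06) and circle(K, 36.26); the below-HR intersection is E = (26.13, -24.85). T is the foot of the tangent from E: T = (52.97, -2.067).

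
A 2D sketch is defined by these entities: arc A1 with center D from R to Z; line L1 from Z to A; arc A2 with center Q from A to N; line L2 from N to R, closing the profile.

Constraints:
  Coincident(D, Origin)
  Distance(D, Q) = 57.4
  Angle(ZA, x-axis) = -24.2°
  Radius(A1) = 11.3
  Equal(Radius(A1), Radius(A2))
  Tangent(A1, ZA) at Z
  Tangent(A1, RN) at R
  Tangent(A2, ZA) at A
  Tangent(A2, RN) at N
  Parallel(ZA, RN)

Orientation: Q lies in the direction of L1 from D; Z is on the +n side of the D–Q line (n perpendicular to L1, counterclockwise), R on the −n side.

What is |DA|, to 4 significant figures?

58.50

Tangency of A1 to both parallel lines with radius 11.3 puts Z and R at D ± 11.3·n: Z = (4.632, 10.31), R = (-4.632, -10.31). Equal radii place A and N the same way about Q: A = Q + 11.3·n = (56.99, -13.22), N = Q − 11.3·n = (47.72, -33.84). Then |DA| = |A − D| = 58.50.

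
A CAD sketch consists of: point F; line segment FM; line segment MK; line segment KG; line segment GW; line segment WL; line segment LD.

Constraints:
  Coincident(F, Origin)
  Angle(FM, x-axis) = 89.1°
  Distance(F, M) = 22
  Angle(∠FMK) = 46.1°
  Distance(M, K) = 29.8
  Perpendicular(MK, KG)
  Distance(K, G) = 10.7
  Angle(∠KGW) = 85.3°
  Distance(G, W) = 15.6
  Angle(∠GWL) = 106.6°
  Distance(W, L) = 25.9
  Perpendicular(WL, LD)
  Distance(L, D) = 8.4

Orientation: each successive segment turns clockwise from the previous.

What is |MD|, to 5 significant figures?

24.599

F is at the origin; FM runs at 89.1° with length 22.0, so M = (0.34556, 21.997). ∠FMK = 46.1° gives MK at -44.800° from the x-axis; with |MK| = 29.8, K = (21.491, 0.99919). The perpendicularity gives KG at right angles to MK, so KG runs at -134.80°; with |KG| = 10.7, G = (13.951, -6.5932). ∠KGW = 85.3° gives GW at 130.50° from the x-axis; with |GW| = 15.6, W = (3.8198, 5.2691). ∠GWL = 106.6° gives WL at 57.100° from the x-axis; with |WL| = 25.9, L = (17.888, 27.015). WL is perpendicular to LD, so LD runs at -32.900°; with |LD| = 8.4, D = (24.941, 22.453). Then |MD| = |D − M| = 24.599.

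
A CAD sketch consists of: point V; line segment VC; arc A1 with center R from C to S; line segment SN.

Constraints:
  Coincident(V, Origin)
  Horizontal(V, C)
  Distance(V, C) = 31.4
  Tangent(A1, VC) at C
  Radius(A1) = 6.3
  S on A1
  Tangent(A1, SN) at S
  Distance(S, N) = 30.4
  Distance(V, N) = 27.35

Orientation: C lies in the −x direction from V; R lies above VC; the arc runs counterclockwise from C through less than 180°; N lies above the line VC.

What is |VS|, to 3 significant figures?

26.6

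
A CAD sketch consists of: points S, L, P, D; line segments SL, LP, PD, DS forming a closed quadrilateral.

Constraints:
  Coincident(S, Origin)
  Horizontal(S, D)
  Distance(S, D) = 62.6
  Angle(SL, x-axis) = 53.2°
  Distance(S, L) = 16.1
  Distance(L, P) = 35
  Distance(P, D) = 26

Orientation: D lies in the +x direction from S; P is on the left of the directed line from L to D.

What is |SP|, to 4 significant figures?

47.88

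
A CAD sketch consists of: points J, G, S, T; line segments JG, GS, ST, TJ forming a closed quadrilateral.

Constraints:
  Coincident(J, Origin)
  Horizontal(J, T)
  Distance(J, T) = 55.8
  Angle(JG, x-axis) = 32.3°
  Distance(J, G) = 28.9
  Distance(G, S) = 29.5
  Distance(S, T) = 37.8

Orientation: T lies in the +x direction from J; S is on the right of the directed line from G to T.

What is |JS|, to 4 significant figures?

24.81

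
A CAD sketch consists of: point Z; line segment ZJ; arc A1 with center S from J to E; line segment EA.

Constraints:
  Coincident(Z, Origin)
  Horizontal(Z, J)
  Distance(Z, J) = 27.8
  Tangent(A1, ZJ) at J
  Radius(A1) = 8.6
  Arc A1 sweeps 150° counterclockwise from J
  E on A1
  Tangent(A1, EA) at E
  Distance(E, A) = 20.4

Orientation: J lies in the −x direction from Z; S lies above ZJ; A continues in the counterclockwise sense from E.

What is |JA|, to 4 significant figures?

29.46

Z is at the origin; ZJ is horizontal with |ZJ| = 27.8 and J on the −x side, so J = (-27.80, 0.000). The tangent condition forces SJ to be normal to ZJ, so S = J + (0, 8.6) = (-27.80, 8.600). On A1, J sits at bearing -90° from S; a 150° counterclockwise sweep puts E at bearing 60°, so E = S + 8.6·(cos 60°, sin 60°) = (-23.50, 16.05). The tangent condition forces SE to be normal to EA, so EA runs along (−sin 60°, cos 60°); with |EA| = 20.4, A = (-41.17, 26.25). Then |JA| = |A − J| = 29.46.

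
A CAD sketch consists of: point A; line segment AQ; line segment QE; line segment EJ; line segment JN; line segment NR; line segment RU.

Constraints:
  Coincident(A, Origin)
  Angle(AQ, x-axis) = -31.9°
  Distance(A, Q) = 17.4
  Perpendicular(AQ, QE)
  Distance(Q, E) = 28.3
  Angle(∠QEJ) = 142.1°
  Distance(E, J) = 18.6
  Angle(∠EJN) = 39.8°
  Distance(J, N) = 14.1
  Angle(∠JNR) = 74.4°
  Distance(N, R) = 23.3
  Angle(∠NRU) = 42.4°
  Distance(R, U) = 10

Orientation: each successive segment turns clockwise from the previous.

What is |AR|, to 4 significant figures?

44.45

A is at the origin; AQ runs at -31.9° with length 17.4, so Q = (14.77, -9.195). AQ ⟂ QE, so QE runs at -121.9°; with |QE| = 28.3, E = (-0.1827, -33.22). ∠QEJ = 142.1° gives EJ at -159.8° from the x-axis; with |EJ| = 18.6, J = (-17.64, -39.64). ∠EJN = 39.8° gives JN at 60.00° from the x-axis; with |JN| = 14.1, N = (-10.59, -27.43). ∠JNR = 74.4° gives NR at -45.60° from the x-axis; with |NR| = 23.3, R = (5.713, -44.08). Then |AR| = |R − A| = 44.45.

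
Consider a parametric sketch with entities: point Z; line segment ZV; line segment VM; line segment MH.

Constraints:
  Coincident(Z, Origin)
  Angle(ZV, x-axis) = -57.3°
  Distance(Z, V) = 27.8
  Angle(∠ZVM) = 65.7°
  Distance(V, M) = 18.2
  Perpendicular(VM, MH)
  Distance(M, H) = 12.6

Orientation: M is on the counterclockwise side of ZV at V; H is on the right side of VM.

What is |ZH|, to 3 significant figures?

38.5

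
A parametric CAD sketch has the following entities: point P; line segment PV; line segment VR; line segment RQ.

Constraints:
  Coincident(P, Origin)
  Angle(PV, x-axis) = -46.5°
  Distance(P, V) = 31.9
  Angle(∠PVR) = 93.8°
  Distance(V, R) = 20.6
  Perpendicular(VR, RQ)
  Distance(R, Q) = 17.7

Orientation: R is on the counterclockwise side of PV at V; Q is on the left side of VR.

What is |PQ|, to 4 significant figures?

26.75

P is at the origin; PV runs at -46.5° with length 31.9, so V = 31.9·(cos -46.5°, sin -46.5°) = (21.96, -23.14). ∠PVR = 93.8°, so VR runs at -46.5° + (180° − 93.8°) = 39.70° from the x-axis; with |VR| = 20.6, R = V + 20.6·(cos 39.70°, sin 39.70°) = (37.81, -9.981). The perpendicularity gives RQ at right angles to VR; with |RQ| = 17.7 on the left of VR, Q = R + 17.7·(-0.6388, 0.7694) = (26.50, 3.638). Then |PQ| = |Q − P| = 26.75.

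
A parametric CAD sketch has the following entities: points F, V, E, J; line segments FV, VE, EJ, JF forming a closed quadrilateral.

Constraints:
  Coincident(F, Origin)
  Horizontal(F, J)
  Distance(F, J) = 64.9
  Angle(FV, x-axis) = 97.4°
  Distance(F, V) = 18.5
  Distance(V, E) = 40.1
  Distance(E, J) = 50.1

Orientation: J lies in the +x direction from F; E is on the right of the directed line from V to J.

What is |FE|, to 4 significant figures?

24.06

F is at the origin; F and J share the same y with |FJ| = 64.9 and J in +x, so J = (64.9, 0). FV runs at 97.4° with |FV| = 18.5, so V = (-2.383, 18.35). E is determined by |VE| = 40.1 and |EJ| = 50.1 together: it lies at the intersection of circle(V, 40.1) and circle(J, 50.1). With |VJ| = 69.74, the foot of the radical line on VJ is 28.40 from V and the perpendicular offset is √(40.1² − 28.40²) = 28.31. Taking the right-of-VJ solution: E = (17.57, -16.44).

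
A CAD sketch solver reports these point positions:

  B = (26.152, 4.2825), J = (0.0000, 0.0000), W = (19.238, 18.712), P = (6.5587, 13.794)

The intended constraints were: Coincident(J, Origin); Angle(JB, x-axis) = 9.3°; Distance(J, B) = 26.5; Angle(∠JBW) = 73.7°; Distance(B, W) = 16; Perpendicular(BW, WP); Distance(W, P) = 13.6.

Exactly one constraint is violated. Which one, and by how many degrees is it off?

Perpendicular(BW, WP) — off by 4.40°.

J = (0.00, 0.00) ✓; JB at 9.300° ✓; |JB| = 26.50 ✓; ∠JBW = 73.70° ✓; |BW| = 16.00 ✓; ∠(BW, WP) = 85.60° ✗; |WP| = 13.60 ✓.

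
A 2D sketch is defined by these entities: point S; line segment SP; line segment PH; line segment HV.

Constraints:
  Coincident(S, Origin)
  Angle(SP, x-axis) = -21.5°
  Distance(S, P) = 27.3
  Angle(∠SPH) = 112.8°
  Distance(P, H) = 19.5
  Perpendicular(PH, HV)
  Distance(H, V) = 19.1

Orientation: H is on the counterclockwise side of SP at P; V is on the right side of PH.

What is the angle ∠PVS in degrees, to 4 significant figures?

11.40°

S is at the origin; SP runs at -21.5° with length 27.3, so P = 27.3·(cos -21.5°, sin -21.5°) = (25.40, -10.01). ∠SPH = 112.8°, so PH runs at -21.5° + (180° − 112.8°) = 45.70° from the x-axis; with |PH| = 19.5, H = P + 19.5·(cos 45.70°, sin 45.70°) = (39.02, 3.951). PH ⟂ HV; with |HV| = 19.1 on the right of PH, V = H + 19.1·(0.7157, -0.6984) = (52.69, -9.389). Then cos ∠PVS = VP·VS / (|VP||VS|), giving 11.40°.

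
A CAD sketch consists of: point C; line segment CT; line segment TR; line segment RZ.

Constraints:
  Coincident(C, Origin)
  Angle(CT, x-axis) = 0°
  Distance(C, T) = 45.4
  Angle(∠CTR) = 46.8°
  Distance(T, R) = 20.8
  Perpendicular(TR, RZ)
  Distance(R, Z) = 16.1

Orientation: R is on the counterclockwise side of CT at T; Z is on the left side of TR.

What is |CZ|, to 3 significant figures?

19.9

C is at the origin; CT runs at 0.0° with length 45.4, so T = 45.4·(cos 0.0°, sin 0.0°) = (45.4, 0.00). ∠CTR = 46.8°, so TR runs at 0.0° + (180° − 46.8°) = 133° from the x-axis; with |TR| = 20.8, R = T + 20.8·(cos 133°, sin 133°) = (31.2, 15.2). TR is perpendicular to RZ; with |RZ| = 16.1 on the left of TR, Z = R + 16.1·(-0.729, -0.685) = (19.4, 4.14). Then |CZ| = |Z − C| = 19.9.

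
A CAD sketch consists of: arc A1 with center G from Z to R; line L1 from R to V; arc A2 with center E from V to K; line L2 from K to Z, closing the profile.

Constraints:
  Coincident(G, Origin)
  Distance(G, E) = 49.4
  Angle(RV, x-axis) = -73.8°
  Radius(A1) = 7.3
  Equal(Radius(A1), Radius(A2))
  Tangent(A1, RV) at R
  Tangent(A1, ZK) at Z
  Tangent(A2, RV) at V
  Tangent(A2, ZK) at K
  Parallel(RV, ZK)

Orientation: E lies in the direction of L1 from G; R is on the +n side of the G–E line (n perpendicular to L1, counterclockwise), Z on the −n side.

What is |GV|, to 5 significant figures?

49.936

The slot axis is L1's direction at -73.8°, so u = (cos -73.8°, sin -73.8°) = (0.27899, -0.96029) and n = (−sin -73.8°, cos -73.8°) = (0.96029, 0.27899). G is at the origin and E lies 49.4 along u from G, so E = 49.4·u = (13.782, -47.439). Tangency of A1 to both parallel lines with radius 7.3 puts R and Z at G ± 7.3·n: R = (7.0101, 2.0366), Z = (-7.0101, -2.0366). Equal radii place V and K the same way about E: V = E + 7.3·n = (20.792, -45.402), K = E − 7.3·n = (6.7720, -49.475). Then |GV| = |V − G| = 49.936.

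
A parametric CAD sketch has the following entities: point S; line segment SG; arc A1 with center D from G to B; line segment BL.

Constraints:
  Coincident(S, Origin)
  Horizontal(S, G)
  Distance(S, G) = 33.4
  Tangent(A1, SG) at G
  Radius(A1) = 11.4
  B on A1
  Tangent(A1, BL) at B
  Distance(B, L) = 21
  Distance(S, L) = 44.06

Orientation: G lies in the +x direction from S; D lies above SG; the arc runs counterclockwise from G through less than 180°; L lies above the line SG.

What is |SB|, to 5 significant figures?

45.925

Checks: |DB| = 11.40 ✓; ∠(DB, BL) = 90.00° ✓; |BL| = 21.00 ✓; |SL| = 44.06 ✓.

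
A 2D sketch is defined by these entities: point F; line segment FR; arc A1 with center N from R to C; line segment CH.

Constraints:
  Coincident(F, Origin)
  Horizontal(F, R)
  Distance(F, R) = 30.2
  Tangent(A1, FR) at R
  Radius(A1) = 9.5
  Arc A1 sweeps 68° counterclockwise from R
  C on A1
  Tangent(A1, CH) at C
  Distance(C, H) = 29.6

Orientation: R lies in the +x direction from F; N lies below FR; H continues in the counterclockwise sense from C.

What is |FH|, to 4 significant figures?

34.94

F is at the origin; FR is horizontal with |FR| = 30.2 and R on the +x side, so R = (30.20, 0.000). The tangent condition forces NR to be normal to FR, so N = R + (0, -9.5) = (30.20, -9.500). On A1, R sits at bearing 90° from N; a 68° counterclockwise sweep puts C at bearing 158°, so C = N + 9.5·(cos 158°, sin 158°) = (21.39, -5.941). A1 meets CH tangentially, so NC is at right angles to CH, so CH runs along (−sin 158°, cos 158°); with |CH| = 29.6, H = (10.30, -33.39). Then |FH| = |H − F| = 34.94.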